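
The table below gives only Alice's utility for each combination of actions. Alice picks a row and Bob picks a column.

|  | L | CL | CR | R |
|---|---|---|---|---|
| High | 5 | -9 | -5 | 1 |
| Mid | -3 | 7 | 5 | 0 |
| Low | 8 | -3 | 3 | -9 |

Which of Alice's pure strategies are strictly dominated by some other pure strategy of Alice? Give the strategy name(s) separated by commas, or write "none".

High is not dominated — it holds its own against Mid at L (5>-3); Low at R (1>-9).
Mid: no other strategy beats it everywhere (High at CL (7>-9); Low at CL (7>-3)).
Nothing dominates Low: High at L (8>5); Mid at L (8>-3).

none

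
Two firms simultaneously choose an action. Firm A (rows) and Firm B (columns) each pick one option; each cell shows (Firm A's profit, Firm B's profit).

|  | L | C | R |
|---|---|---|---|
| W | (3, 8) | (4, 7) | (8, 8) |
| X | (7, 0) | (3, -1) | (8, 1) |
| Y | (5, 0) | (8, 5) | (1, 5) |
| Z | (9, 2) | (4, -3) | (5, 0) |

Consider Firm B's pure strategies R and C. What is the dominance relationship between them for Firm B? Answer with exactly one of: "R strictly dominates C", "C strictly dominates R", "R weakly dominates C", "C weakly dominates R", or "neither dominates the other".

R weakly dominates C

R's payoffs vs C's, by Firm A's action — W: 8>7, X: 1>-1, Y: 5=5, Z: 0>-3.
R is at least as good everywhere and strictly better somewhere (tied only at Y), so R weakly but not strictly dominates C.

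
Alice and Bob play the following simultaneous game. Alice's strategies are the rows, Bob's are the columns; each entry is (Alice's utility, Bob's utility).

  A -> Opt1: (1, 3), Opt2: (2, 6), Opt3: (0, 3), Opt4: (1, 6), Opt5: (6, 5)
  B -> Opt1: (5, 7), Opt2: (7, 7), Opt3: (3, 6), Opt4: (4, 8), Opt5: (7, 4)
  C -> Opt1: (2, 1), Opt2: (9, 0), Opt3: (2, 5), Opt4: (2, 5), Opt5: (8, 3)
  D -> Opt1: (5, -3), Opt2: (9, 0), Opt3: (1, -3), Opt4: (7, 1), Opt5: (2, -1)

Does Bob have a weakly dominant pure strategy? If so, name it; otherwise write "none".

Opt4

Opt4 vs Opt1: A: 6>3, B: 8>7, C: 5>1, D: 1>-3.
Opt4 vs Opt2: A: 6=6, B: 8>7, C: 5>0, D: 1>0.
Opt4 vs Opt3: A: 6>3, B: 8>6, C: 5=5, D: 1>-3.
Opt4 vs Opt5: A: 6>5, B: 8>4, C: 5>3, D: 1>-1.
Opt4 is at least as good as every other strategy against every opponent action, so it is weakly dominant.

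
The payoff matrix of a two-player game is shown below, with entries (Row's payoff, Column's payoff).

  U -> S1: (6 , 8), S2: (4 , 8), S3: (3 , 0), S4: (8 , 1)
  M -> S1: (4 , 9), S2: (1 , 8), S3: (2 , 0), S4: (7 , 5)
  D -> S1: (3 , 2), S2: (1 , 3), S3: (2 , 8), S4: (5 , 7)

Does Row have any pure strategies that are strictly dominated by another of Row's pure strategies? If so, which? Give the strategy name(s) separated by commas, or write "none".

M, D

U is not dominated — it holds its own against M at S1 (6>4); D at S1 (6>3).
M: dominated, since U does at least as well everywhere (S1: 6>4, S2: 4>1, S3: 3>2, S4: 8>7).
D: dominated, since U does at least as well everywhere (S1: 6>3, S2: 4>1, S3: 3>2, S4: 8>5).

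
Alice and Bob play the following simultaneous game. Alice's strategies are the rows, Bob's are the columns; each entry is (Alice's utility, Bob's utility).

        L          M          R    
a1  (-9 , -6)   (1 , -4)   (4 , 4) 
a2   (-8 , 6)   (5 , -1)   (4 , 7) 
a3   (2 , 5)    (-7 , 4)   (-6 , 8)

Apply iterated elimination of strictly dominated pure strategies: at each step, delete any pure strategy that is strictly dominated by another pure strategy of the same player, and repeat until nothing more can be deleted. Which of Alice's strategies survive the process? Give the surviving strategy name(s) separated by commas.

For Bob, R strictly dominates L on the remaining rows (a1: 4>-6, a2: 7>6, a3: 8>5); eliminate L.
Row a3 is eliminated: a1 beats it against every remaining column (M: 1>-7, R: 4>-6).
Column M is eliminated: R beats it against every remaining row (a1: 4>-4, a2: 7>-1).
Among the remaining strategies, none is strictly dominated by another pure strategy of the same player, so the elimination stops.
Surviving strategies — Alice: {a1, a2}; Bob: {R}.

a1, a2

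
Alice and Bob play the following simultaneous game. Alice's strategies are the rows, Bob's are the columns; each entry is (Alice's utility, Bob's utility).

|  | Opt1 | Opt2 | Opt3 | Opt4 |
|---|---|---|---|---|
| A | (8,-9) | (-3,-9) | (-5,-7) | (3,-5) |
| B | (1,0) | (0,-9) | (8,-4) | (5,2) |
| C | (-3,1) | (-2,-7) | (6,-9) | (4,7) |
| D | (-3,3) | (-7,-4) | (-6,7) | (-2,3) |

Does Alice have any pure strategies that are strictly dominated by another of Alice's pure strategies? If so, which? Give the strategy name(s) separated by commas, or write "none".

A is not dominated — it holds its own against B at Opt1 (8>1); C at Opt1 (8>-3); D at Opt1 (8>-3).
B is not dominated — it holds its own against A at Opt2 (0>-3); C at Opt1 (1>-3); D at Opt1 (1>-3).
C: dominated, since B does at least as well everywhere (Opt1: 1>-3, Opt2: 0>-2, Opt3: 8>6, Opt4: 5>4).
D is strictly dominated by A (Opt1: 8>-3, Opt2: -3>-7, Opt3: -5>-6, Opt4: 3>-2).

C, D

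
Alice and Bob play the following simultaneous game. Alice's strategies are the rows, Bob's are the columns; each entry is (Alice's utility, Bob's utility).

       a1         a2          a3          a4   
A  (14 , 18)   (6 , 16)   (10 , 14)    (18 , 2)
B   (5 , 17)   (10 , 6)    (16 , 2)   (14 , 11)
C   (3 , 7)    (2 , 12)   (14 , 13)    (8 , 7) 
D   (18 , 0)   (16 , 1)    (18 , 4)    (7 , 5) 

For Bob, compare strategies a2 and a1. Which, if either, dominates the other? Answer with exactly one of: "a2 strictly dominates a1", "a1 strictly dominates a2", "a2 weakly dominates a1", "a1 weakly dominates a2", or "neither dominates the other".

neither dominates the other

a2's payoffs vs a1's, by Alice's action — A: 16<18, B: 6<17, C: 12>7, D: 1>0.
a2 does better at C, D but worse at A, B; neither strategy dominates the other.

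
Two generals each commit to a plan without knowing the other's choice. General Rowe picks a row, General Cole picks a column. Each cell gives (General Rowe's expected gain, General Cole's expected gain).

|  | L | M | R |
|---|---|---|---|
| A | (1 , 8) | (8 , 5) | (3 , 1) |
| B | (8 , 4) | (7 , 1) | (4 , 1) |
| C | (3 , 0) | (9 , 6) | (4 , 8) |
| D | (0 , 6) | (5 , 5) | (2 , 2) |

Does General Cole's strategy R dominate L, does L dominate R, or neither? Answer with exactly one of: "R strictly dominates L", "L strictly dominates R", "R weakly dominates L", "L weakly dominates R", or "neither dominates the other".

Compare R to L across each opponent action: A: 1<8, B: 1<4, C: 8>0, D: 2<6.
R does better at C but worse at A, B, D; neither strategy dominates the other.

neither dominates the other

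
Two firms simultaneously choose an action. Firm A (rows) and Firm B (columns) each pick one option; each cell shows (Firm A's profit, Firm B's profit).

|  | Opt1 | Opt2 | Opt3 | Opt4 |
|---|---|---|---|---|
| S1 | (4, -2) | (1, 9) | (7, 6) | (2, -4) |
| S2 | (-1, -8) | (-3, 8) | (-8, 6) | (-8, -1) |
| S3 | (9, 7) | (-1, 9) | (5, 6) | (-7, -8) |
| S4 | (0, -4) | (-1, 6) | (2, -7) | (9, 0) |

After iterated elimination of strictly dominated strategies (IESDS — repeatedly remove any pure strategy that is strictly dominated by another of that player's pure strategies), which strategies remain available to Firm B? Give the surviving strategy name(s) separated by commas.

Opt2

Row S2 is eliminated: S1 beats it against every remaining column (Opt1: 4>-1, Opt2: 1>-3, Opt3: 7>-8, Opt4: 2>-8).
Firm B's strategy Opt1 is strictly dominated by Opt2 (S1: 9>-2, S3: 9>7, S4: 6>-4) and is removed.
For Firm A, S1 strictly dominates S3 on the remaining columns (Opt2: 1>-1, Opt3: 7>5, Opt4: 2>-7); eliminate S3.
Column Opt3 is eliminated: Opt2 beats it against every remaining row (S1: 9>6, S4: 6>-7).
Column Opt4 is eliminated: Opt2 beats it against every remaining row (S1: 9>-4, S4: 6>0).
Firm A's strategy S4 is strictly dominated by S1 (Opt2: 1>-1) and is removed.
Among the remaining strategies, none is strictly dominated by another pure strategy of the same player, so the elimination stops.
Surviving strategies — Firm A: {S1}; Firm B: {Opt2}.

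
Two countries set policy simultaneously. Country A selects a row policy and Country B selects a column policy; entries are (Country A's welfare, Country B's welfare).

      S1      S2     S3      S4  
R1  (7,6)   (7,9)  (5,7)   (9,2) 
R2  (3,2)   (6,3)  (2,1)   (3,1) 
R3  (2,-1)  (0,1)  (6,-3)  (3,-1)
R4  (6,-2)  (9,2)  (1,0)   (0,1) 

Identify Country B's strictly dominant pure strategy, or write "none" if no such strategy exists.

S2 vs S1: R1: 9>6, R2: 3>2, R3: 1>-1, R4: 2>-2.
S2 vs S3: R1: 9>7, R2: 3>1, R3: 1>-3, R4: 2>0.
S2 vs S4: R1: 9>2, R2: 3>1, R3: 1>-1, R4: 2>1.
S2 strictly beats every other strategy against every opponent action, so it is strictly dominant.

S2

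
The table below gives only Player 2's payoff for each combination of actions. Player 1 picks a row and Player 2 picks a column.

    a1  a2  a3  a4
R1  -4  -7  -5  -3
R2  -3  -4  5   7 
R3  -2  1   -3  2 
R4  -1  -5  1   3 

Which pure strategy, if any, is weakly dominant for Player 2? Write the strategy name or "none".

a4

a4 vs a1: R1: -3>-4, R2: 7>-3, R3: 2>-2, R4: 3>-1.
a4 vs a2: R1: -3>-7, R2: 7>-4, R3: 2>1, R4: 3>-5.
a4 vs a3: R1: -3>-5, R2: 7>5, R3: 2>-3, R4: 3>1.
a4 is at least as good as every other strategy against every opponent action, so it is weakly dominant.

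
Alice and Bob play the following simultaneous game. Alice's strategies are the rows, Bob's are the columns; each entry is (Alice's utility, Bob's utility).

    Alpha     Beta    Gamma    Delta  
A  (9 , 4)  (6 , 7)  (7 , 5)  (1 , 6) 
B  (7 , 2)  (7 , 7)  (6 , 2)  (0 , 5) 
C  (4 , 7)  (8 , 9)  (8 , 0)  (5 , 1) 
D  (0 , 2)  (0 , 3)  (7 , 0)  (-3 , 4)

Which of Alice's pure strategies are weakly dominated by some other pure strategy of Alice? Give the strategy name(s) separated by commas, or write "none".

D

Nothing dominates A: B at Alpha (9>7); C at Alpha (9>4); D at Alpha (9>0).
B: no other strategy beats it everywhere (A at Beta (7>6); C at Alpha (7>4); D at Alpha (7>0)).
Nothing dominates C: A at Beta (8>6); B at Beta (8>7); D at Alpha (4>0).
A weakly dominates D — Alpha: 9>0, Beta: 6>0, Gamma: 7=7, Delta: 1>-3.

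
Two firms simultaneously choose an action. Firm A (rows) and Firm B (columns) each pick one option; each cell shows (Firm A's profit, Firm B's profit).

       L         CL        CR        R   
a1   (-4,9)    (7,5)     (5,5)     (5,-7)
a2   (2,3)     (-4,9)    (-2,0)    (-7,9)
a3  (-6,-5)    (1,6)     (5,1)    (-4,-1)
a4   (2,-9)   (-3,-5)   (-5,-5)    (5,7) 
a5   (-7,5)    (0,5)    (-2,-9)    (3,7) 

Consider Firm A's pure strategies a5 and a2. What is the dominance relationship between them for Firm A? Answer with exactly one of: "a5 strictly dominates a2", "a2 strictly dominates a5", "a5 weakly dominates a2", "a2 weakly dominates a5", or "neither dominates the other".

neither dominates the other

Compare a5 to a2 across every action of Firm B: L: -7<2, CL: 0>-4, CR: -2=-2, R: 3>-7.
a5 does better at CL, R but worse at L; neither strategy dominates the other.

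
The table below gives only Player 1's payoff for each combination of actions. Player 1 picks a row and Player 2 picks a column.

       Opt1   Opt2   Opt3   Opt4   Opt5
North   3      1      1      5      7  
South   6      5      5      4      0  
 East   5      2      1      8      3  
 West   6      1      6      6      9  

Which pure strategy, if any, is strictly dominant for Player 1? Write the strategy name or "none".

North fails to dominate South at Opt1 (3<6).
South fails to dominate North at Opt4 (4<5).
East fails to dominate North at Opt3 (1=1).
West fails to dominate North at Opt2 (1=1).
No single strategy dominates all the others.

none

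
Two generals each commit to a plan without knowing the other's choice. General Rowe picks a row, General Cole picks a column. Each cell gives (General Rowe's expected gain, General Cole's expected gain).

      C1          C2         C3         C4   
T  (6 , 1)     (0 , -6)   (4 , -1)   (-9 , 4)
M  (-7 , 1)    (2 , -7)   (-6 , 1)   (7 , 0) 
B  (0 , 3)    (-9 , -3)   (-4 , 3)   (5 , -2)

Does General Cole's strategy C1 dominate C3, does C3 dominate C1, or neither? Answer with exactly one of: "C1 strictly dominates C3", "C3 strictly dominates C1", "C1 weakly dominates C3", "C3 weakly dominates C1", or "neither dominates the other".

Compare C1 to C3 across every action of General Rowe: T: 1>-1, M: 1=1, B: 3=3.
C1 is at least as good everywhere and strictly better somewhere (tied only at M, B), so C1 weakly but not strictly dominates C3.

C1 weakly dominates C3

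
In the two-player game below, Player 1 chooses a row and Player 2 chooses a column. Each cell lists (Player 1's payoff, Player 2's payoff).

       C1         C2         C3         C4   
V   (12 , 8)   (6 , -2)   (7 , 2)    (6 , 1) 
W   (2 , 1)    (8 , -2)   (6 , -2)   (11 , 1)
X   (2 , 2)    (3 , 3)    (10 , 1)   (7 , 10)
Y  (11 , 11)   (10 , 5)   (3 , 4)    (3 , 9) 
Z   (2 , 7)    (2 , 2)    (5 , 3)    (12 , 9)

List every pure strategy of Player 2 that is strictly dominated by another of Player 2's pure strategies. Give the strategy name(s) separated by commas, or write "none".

Nothing dominates C1: C2 at V (8>-2); C3 at V (8>2); C4 at V (8>1).
C4 strictly dominates C2 — V: 1>-2, W: 1>-2, X: 10>3, Y: 9>5, Z: 9>2.
C1 strictly dominates C3 — V: 8>2, W: 1>-2, X: 2>1, Y: 11>4, Z: 7>3.
C4 is not dominated — it holds its own against C1 at W (1=1); C2 at V (1>-2); C3 at W (1>-2).

C2, C3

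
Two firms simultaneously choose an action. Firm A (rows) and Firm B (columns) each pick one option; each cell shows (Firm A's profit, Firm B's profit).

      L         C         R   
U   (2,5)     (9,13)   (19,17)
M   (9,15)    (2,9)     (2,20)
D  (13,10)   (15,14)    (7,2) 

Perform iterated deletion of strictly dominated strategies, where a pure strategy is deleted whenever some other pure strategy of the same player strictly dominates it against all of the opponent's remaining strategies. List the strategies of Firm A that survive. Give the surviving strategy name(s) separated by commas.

Firm A's strategy M is strictly dominated by D (L: 13>9, C: 15>2, R: 7>2) and is removed.
For Firm B, C strictly dominates L on the remaining rows (U: 13>5, D: 14>10); eliminate L.
Among the remaining strategies, none is strictly dominated by another pure strategy of the same player, so the elimination stops.
Surviving strategies — Firm A: {U, D}; Firm B: {C, R}.

U, D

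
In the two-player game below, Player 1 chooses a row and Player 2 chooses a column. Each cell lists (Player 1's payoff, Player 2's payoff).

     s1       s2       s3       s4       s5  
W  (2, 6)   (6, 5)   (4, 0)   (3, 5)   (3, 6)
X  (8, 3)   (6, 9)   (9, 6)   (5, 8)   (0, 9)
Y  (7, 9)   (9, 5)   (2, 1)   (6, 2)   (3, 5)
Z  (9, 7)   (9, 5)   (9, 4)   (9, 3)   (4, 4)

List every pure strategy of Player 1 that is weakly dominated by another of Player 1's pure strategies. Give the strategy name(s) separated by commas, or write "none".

W, X, Y

Z weakly dominates W — s1: 9>2, s2: 9>6, s3: 9>4, s4: 9>3, s5: 4>3.
Z weakly dominates X — s1: 9>8, s2: 9>6, s3: 9=9, s4: 9>5, s5: 4>0.
Y is weakly dominated by Z (s1: 9>7, s2: 9=9, s3: 9>2, s4: 9>6, s5: 4>3).
Z is not dominated — it holds its own against W at s1 (9>2); X at s1 (9>8); Y at s1 (9>7).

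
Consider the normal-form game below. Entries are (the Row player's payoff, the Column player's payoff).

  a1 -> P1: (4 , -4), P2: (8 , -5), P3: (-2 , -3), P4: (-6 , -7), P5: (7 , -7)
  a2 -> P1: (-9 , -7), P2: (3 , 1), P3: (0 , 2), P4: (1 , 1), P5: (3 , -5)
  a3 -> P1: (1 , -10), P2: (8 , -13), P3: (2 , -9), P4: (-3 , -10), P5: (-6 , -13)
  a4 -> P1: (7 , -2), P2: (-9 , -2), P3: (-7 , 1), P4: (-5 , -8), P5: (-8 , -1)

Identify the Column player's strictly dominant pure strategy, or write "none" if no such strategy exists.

P3

P3 vs P1: a1: -3>-4, a2: 2>-7, a3: -9>-10, a4: 1>-2.
P3 vs P2: a1: -3>-5, a2: 2>1, a3: -9>-13, a4: 1>-2.
P3 vs P4: a1: -3>-7, a2: 2>1, a3: -9>-10, a4: 1>-8.
P3 vs P5: a1: -3>-7, a2: 2>-5, a3: -9>-13, a4: 1>-1.
P3 strictly beats every other strategy against every opponent action, so it is strictly dominant.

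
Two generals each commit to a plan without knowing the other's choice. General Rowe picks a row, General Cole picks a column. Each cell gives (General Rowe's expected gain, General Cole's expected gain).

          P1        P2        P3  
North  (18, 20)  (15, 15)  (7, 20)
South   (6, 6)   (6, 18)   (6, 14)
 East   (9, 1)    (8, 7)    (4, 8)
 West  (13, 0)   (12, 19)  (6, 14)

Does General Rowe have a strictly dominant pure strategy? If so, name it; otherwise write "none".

North

North vs South: P1: 18>6, P2: 15>6, P3: 7>6.
North vs East: P1: 18>9, P2: 15>8, P3: 7>4.
North vs West: P1: 18>13, P2: 15>12, P3: 7>6.
North strictly beats every other strategy against every opponent action, so it is strictly dominant.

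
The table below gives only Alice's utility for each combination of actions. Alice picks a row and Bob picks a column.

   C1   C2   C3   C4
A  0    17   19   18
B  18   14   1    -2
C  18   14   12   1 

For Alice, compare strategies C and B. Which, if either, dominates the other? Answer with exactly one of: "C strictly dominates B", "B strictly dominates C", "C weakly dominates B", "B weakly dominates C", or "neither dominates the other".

C weakly dominates B

C's payoffs vs B's, by Bob's action — C1: 18=18, C2: 14=14, C3: 12>1, C4: 1>-2.
C is at least as good everywhere and strictly better somewhere (tied only at C1, C2), so C weakly but not strictly dominates B.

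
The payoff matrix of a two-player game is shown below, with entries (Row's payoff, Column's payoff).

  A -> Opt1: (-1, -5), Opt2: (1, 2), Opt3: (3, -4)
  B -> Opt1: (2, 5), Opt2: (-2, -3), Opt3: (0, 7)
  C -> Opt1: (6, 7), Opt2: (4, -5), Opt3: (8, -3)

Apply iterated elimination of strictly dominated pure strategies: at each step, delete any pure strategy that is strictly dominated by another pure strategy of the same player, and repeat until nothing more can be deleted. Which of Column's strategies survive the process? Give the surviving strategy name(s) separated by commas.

Opt1

Row's strategy A is strictly dominated by C (Opt1: 6>-1, Opt2: 4>1, Opt3: 8>3) and is removed.
Row B is eliminated: C beats it against every remaining column (Opt1: 6>2, Opt2: 4>-2, Opt3: 8>0).
Column's strategy Opt2 is strictly dominated by Opt1 (C: 7>-5) and is removed.
For Column, Opt1 strictly dominates Opt3 on the remaining rows (C: 7>-3); eliminate Opt3.
Among the remaining strategies, none is strictly dominated by another pure strategy of the same player, so the elimination stops.
Surviving strategies — Row: {C}; Column: {Opt1}.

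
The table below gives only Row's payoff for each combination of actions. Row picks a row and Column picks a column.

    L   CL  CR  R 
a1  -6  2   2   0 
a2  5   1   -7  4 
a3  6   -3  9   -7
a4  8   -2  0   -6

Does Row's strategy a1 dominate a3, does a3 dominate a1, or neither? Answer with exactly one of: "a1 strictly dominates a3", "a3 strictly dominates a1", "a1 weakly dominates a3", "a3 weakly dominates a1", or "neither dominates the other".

a1's payoffs vs a3's, by Column's action — L: -6<6, CL: 2>-3, CR: 2<9, R: 0>-7.
a1 does better at CL, R but worse at L, CR; neither strategy dominates the other.

neither dominates the other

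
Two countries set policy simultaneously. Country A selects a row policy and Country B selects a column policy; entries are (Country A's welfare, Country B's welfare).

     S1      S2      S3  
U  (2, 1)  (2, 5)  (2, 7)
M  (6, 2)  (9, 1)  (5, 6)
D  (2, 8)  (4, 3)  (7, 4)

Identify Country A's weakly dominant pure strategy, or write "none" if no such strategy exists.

none

U fails to dominate M at S1 (2<6).
M fails to dominate D at S3 (5<7).
D fails to dominate M at S1 (2<6).
No single strategy dominates all the others.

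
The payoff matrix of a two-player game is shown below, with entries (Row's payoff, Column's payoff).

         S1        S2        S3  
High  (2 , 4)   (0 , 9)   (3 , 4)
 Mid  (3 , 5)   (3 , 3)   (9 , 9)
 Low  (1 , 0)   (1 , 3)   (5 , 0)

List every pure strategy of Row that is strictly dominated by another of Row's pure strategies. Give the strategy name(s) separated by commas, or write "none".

High: dominated, since Mid does at least as well everywhere (S1: 3>2, S2: 3>0, S3: 9>3).
Mid: no other strategy beats it everywhere (High at S1 (3>2); Low at S1 (3>1)).
Low: dominated, since Mid does at least as well everywhere (S1: 3>1, S2: 3>1, S3: 9>5).

High, Low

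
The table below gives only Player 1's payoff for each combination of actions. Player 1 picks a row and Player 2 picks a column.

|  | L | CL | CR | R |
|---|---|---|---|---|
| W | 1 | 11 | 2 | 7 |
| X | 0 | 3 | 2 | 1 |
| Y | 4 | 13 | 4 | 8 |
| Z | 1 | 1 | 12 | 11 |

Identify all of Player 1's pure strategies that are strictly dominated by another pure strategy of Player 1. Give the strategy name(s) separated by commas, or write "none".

W, X

W is strictly dominated by Y (L: 4>1, CL: 13>11, CR: 4>2, R: 8>7).
X: dominated, since Y does at least as well everywhere (L: 4>0, CL: 13>3, CR: 4>2, R: 8>1).
Nothing dominates Y: W at L (4>1); X at L (4>0); Z at L (4>1).
Nothing dominates Z: W at L (1=1); X at L (1>0); Y at CR (12>4).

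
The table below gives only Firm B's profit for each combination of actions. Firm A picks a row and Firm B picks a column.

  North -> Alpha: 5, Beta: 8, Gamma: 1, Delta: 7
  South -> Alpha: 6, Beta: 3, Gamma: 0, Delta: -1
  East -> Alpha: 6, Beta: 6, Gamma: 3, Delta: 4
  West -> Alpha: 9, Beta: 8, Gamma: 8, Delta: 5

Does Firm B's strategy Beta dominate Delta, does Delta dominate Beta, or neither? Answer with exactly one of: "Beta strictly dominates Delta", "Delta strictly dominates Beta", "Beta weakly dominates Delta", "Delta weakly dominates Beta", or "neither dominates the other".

Beta strictly dominates Delta

Compare Beta to Delta across each choice by Firm A: North: 8>7, South: 3>-1, East: 6>4, West: 8>5.
Every comparison favours Beta, so Beta strictly dominates Delta.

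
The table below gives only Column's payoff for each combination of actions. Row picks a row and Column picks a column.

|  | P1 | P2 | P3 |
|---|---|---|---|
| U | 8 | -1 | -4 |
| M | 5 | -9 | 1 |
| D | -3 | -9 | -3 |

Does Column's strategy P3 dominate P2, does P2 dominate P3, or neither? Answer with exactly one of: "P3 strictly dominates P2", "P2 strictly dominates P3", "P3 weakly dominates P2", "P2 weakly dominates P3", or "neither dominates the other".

neither dominates the other

Compare P3 to P2 across each choice by Row: U: -4<-1, M: 1>-9, D: -3>-9.
P3 does better at M, D but worse at U; neither strategy dominates the other.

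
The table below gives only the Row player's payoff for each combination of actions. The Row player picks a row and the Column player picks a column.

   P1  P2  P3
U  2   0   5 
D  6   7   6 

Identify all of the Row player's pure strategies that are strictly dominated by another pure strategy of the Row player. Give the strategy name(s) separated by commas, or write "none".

U

U: dominated, since D does at least as well everywhere (P1: 6>2, P2: 7>0, P3: 6>5).
Nothing dominates D: U at P1 (6>2).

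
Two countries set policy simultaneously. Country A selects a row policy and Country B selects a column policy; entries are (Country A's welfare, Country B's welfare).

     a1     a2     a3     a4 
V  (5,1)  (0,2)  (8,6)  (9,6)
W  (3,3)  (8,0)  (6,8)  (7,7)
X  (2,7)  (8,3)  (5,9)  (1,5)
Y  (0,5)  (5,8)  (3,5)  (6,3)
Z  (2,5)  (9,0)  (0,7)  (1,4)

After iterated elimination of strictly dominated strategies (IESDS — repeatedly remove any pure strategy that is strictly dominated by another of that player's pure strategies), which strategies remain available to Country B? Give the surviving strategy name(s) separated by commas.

For Country A, W strictly dominates Y on the remaining columns (a1: 3>0, a2: 8>5, a3: 6>3, a4: 7>6); eliminate Y.
Country B's strategy a1 is strictly dominated by a3 (V: 6>1, W: 8>3, X: 9>7, Z: 7>5) and is removed.
Column a2 is eliminated: a3 beats it against every remaining row (V: 6>2, W: 8>0, X: 9>3, Z: 7>0).
For Country A, V strictly dominates W on the remaining columns (a3: 8>6, a4: 9>7); eliminate W.
Row X is eliminated: V beats it against every remaining column (a3: 8>5, a4: 9>1).
Country A's strategy Z is strictly dominated by V (a3: 8>0, a4: 9>1) and is removed.
Among the remaining strategies, none is strictly dominated by another pure strategy of the same player, so the elimination stops.
Surviving strategies — Country A: {V}; Country B: {a3, a4}.

a3, a4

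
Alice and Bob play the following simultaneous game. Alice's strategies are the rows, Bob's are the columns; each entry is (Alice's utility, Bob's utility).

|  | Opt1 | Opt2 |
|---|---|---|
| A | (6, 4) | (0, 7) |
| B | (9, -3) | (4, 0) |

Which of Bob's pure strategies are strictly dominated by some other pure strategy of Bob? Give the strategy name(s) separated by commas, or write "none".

Opt1: dominated, since Opt2 does at least as well everywhere (A: 7>4, B: 0>-3).
Nothing dominates Opt2: Opt1 at A (7>4).

Opt1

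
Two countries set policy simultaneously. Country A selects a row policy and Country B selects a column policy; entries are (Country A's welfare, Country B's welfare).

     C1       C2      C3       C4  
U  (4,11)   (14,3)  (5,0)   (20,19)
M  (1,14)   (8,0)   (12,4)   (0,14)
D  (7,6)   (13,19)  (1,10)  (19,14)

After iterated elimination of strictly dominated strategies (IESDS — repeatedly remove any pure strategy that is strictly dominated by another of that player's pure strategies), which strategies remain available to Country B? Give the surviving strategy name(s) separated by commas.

Country B's strategy C3 is strictly dominated by C4 (U: 19>0, M: 14>4, D: 14>10) and is removed.
For Country A, U strictly dominates M on the remaining columns (C1: 4>1, C2: 14>8, C4: 20>0); eliminate M.
Column C1 is eliminated: C4 beats it against every remaining row (U: 19>11, D: 14>6).
For Country A, U strictly dominates D on the remaining columns (C2: 14>13, C4: 20>19); eliminate D.
For Country B, C4 strictly dominates C2 on the remaining rows (U: 19>3); eliminate C2.
Among the remaining strategies, none is strictly dominated by another pure strategy of the same player, so the elimination stops.
Surviving strategies — Country A: {U}; Country B: {C4}.

C4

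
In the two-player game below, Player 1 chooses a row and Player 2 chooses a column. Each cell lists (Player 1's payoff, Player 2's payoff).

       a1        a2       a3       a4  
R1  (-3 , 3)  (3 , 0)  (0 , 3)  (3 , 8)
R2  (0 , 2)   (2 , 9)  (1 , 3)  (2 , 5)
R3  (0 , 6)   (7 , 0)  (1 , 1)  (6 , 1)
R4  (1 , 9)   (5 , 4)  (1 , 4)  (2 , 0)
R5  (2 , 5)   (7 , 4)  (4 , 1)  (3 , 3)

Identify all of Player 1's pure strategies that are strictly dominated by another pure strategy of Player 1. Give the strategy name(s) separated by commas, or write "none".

R1, R2, R4

R1: dominated, since R3 does at least as well everywhere (a1: 0>-3, a2: 7>3, a3: 1>0, a4: 6>3).
R2: dominated, since R5 does at least as well everywhere (a1: 2>0, a2: 7>2, a3: 4>1, a4: 3>2).
R3 is not dominated — it holds its own against R1 at a1 (0>-3); R2 at a1 (0=0); R4 at a2 (7>5); R5 at a2 (7=7).
R4 is strictly dominated by R5 (a1: 2>1, a2: 7>5, a3: 4>1, a4: 3>2).
R5: no other strategy beats it everywhere (R1 at a1 (2>-3); R2 at a1 (2>0); R3 at a1 (2>0); R4 at a1 (2>1)).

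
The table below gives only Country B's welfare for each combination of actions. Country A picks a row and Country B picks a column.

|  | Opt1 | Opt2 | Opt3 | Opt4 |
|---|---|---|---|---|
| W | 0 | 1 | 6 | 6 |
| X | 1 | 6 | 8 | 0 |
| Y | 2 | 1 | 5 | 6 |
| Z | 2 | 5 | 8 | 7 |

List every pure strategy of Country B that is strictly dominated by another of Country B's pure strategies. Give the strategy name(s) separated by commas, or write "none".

Opt1, Opt2

Opt1 is strictly dominated by Opt3 (W: 6>0, X: 8>1, Y: 5>2, Z: 8>2).
Opt2 is strictly dominated by Opt3 (W: 6>1, X: 8>6, Y: 5>1, Z: 8>5).
Opt3: no other strategy beats it everywhere (Opt1 at W (6>0); Opt2 at W (6>1); Opt4 at W (6=6)).
Opt4: no other strategy beats it everywhere (Opt1 at W (6>0); Opt2 at W (6>1); Opt3 at W (6=6)).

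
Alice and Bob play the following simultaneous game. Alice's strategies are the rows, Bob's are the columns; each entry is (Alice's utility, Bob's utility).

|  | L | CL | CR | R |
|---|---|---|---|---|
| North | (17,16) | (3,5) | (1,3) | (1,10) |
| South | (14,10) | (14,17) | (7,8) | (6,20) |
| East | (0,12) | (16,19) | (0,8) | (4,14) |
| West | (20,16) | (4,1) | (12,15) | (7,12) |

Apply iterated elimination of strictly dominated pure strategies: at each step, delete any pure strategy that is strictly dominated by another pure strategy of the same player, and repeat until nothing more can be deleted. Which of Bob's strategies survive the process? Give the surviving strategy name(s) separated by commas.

For Alice, West strictly dominates North on the remaining columns (L: 20>17, CL: 4>3, CR: 12>1, R: 7>1); eliminate North.
Bob's strategy CR is strictly dominated by L (South: 10>8, East: 12>8, West: 16>15) and is removed.
Among the remaining strategies, none is strictly dominated by another pure strategy of the same player, so the elimination stops.
Surviving strategies — Alice: {South, East, West}; Bob: {L, CL, R}.

L, CL, R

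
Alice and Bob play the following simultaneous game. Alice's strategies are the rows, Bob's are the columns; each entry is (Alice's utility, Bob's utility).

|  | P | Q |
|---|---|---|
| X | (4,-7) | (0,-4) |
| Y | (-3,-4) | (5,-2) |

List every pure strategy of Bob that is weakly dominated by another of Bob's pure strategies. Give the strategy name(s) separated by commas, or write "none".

Q weakly dominates P — X: -4>-7, Y: -2>-4.
Q: no other strategy beats it everywhere (P at X (-4>-7)).

P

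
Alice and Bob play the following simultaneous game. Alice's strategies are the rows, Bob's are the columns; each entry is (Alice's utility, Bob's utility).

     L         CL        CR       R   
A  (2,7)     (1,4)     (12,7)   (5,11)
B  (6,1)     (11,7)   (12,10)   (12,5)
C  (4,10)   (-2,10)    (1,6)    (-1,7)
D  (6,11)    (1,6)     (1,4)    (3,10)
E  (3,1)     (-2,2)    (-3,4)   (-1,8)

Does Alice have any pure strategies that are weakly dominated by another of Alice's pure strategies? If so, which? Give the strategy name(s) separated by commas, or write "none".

B weakly dominates A — L: 6>2, CL: 11>1, CR: 12=12, R: 12>5.
Nothing dominates B: A at L (6>2); C at L (6>4); D at CL (11>1); E at L (6>3).
C is weakly dominated by B (L: 6>4, CL: 11>-2, CR: 12>1, R: 12>-1).
D is weakly dominated by B (L: 6=6, CL: 11>1, CR: 12>1, R: 12>3).
B weakly dominates E — L: 6>3, CL: 11>-2, CR: 12>-3, R: 12>-1.

A, C, D, E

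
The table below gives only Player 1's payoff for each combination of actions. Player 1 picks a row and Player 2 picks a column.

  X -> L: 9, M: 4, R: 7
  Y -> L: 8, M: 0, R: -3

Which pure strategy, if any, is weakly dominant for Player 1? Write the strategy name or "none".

X

X vs Y: L: 9>8, M: 4>0, R: 7>-3.
X is at least as good as every other strategy against every opponent action, so it is weakly dominant.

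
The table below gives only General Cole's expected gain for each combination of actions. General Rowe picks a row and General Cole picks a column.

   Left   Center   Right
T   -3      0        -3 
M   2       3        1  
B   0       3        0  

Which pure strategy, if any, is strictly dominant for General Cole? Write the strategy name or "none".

Center

Center vs Left: T: 0>-3, M: 3>2, B: 3>0.
Center vs Right: T: 0>-3, M: 3>1, B: 3>0.
Center strictly beats every other strategy against every opponent action, so it is strictly dominant.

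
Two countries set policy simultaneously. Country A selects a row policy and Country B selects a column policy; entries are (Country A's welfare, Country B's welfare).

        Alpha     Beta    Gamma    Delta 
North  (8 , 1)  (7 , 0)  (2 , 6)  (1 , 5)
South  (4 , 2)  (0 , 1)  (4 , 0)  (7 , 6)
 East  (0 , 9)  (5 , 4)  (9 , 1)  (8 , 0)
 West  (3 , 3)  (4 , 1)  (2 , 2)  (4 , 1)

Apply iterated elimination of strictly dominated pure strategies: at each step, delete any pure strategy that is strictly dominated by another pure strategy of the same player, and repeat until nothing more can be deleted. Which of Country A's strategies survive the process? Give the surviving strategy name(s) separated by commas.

North, South, East

Country B's strategy Beta is strictly dominated by Alpha (North: 1>0, South: 2>1, East: 9>4, West: 3>1) and is removed.
Country A's strategy West is strictly dominated by South (Alpha: 4>3, Gamma: 4>2, Delta: 7>4) and is removed.
Among the remaining strategies, none is strictly dominated by another pure strategy of the same player, so the elimination stops.
Surviving strategies — Country A: {North, South, East}; Country B: {Alpha, Gamma, Delta}.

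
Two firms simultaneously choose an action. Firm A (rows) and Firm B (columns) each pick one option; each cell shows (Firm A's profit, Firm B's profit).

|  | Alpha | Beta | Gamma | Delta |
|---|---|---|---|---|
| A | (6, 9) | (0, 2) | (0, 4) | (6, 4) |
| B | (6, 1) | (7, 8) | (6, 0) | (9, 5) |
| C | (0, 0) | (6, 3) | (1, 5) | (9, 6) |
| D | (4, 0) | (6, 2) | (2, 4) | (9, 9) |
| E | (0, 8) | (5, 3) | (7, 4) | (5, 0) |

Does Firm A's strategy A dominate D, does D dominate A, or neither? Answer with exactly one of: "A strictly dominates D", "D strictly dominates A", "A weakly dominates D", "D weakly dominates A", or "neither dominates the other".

A's payoffs vs D's, by Firm B's action — Alpha: 6>4, Beta: 0<6, Gamma: 0<2, Delta: 6<9.
A does better at Alpha but worse at Beta, Gamma, Delta; neither strategy dominates the other.

neither dominates the other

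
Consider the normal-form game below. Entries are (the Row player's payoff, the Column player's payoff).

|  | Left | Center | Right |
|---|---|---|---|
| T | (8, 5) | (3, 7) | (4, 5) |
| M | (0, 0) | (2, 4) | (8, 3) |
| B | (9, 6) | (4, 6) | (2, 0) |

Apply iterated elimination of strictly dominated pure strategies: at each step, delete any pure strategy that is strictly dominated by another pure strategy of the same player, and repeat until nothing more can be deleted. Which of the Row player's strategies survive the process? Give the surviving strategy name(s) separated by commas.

B

Column Right is eliminated: Center beats it against every remaining row (T: 7>5, M: 4>3, B: 6>0).
The Row player's strategy T is strictly dominated by B (Left: 9>8, Center: 4>3) and is removed.
For the Row player, B strictly dominates M on the remaining columns (Left: 9>0, Center: 4>2); eliminate M.
Among the remaining strategies, none is strictly dominated by another pure strategy of the same player, so the elimination stops.
Surviving strategies — the Row player: {B}; the Column player: {Left, Center}.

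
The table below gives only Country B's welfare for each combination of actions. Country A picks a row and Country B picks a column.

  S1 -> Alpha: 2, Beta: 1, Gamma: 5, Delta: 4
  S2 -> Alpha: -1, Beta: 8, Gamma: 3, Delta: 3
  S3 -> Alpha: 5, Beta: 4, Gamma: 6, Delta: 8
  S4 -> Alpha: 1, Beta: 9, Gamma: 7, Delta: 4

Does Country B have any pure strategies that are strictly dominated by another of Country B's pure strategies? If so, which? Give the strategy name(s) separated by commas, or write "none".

Gamma strictly dominates Alpha — S1: 5>2, S2: 3>-1, S3: 6>5, S4: 7>1.
Nothing dominates Beta: Alpha at S2 (8>-1); Gamma at S2 (8>3); Delta at S2 (8>3).
Gamma is not dominated — it holds its own against Alpha at S1 (5>2); Beta at S1 (5>1); Delta at S1 (5>4).
Delta is not dominated — it holds its own against Alpha at S1 (4>2); Beta at S1 (4>1); Gamma at S2 (3=3).

Alpha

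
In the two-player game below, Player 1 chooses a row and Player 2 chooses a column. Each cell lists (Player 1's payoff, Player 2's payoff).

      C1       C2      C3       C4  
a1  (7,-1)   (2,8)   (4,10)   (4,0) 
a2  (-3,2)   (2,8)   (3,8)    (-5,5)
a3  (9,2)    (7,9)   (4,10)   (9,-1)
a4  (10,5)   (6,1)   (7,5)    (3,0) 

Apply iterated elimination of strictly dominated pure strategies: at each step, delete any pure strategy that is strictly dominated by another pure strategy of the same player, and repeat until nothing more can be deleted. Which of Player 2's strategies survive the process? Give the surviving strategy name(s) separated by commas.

C1, C3

For Player 1, a3 strictly dominates a2 on the remaining columns (C1: 9>-3, C2: 7>2, C3: 4>3, C4: 9>-5); eliminate a2.
Player 2's strategy C2 is strictly dominated by C3 (a1: 10>8, a3: 10>9, a4: 5>1) and is removed.
Column C4 is eliminated: C3 beats it against every remaining row (a1: 10>0, a3: 10>-1, a4: 5>0).
For Player 1, a4 strictly dominates a1 on the remaining columns (C1: 10>7, C3: 7>4); eliminate a1.
Player 1's strategy a3 is strictly dominated by a4 (C1: 10>9, C3: 7>4) and is removed.
Among the remaining strategies, none is strictly dominated by another pure strategy of the same player, so the elimination stops.
Surviving strategies — Player 1: {a4}; Player 2: {C1, C3}.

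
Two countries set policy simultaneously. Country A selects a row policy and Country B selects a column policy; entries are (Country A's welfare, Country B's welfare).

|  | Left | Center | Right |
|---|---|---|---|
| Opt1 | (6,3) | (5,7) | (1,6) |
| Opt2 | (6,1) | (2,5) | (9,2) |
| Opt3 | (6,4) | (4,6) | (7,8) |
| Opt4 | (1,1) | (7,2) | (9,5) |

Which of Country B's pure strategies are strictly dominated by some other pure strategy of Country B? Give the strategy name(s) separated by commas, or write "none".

Left: dominated, since Center does at least as well everywhere (Opt1: 7>3, Opt2: 5>1, Opt3: 6>4, Opt4: 2>1).
Center: no other strategy beats it everywhere (Left at Opt1 (7>3); Right at Opt1 (7>6)).
Nothing dominates Right: Left at Opt1 (6>3); Center at Opt3 (8>6).

Left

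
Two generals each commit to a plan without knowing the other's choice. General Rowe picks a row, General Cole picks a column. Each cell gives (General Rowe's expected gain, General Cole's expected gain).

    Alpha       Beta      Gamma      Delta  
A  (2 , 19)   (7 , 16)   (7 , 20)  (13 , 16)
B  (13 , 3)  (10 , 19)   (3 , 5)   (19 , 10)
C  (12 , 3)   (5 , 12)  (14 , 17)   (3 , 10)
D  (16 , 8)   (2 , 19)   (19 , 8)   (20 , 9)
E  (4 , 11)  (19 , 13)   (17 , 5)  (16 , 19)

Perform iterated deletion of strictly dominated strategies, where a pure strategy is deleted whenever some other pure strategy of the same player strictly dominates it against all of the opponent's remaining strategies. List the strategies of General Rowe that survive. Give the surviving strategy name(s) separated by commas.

General Rowe's strategy A is strictly dominated by E (Alpha: 4>2, Beta: 19>7, Gamma: 17>7, Delta: 16>13) and is removed.
General Cole's strategy Alpha is strictly dominated by Beta (B: 19>3, C: 12>3, D: 19>8, E: 13>11) and is removed.
General Rowe's strategy C is strictly dominated by E (Beta: 19>5, Gamma: 17>14, Delta: 16>3) and is removed.
General Cole's strategy Gamma is strictly dominated by Beta (B: 19>5, D: 19>8, E: 13>5) and is removed.
Among the remaining strategies, none is strictly dominated by another pure strategy of the same player, so the elimination stops.
Surviving strategies — General Rowe: {B, D, E}; General Cole: {Beta, Delta}.

B, D, E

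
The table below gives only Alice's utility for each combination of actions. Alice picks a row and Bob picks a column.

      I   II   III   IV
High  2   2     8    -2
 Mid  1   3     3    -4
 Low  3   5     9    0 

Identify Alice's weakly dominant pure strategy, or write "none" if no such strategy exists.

Low vs High: I: 3>2, II: 5>2, III: 9>8, IV: 0>-2.
Low vs Mid: I: 3>1, II: 5>3, III: 9>3, IV: 0>-4.
Low is at least as good as every other strategy against every opponent action, so it is weakly dominant.

Low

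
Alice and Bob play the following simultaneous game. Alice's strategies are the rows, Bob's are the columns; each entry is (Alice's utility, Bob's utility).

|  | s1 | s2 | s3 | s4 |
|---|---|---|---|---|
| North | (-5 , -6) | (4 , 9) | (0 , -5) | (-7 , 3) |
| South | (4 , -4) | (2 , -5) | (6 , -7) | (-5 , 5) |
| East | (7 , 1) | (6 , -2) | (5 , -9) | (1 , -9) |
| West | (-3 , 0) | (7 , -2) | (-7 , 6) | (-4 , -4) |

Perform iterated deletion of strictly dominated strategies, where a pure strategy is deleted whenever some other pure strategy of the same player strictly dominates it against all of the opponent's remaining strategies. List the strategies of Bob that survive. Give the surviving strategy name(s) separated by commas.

Row North is eliminated: East beats it against every remaining column (s1: 7>-5, s2: 6>4, s3: 5>0, s4: 1>-7).
For Bob, s1 strictly dominates s2 on the remaining rows (South: -4>-5, East: 1>-2, West: 0>-2); eliminate s2.
For Alice, East strictly dominates West on the remaining columns (s1: 7>-3, s3: 5>-7, s4: 1>-4); eliminate West.
For Bob, s1 strictly dominates s3 on the remaining rows (South: -4>-7, East: 1>-9); eliminate s3.
For Alice, East strictly dominates South on the remaining columns (s1: 7>4, s4: 1>-5); eliminate South.
Column s4 is eliminated: s1 beats it against every remaining row (East: 1>-9).
Among the remaining strategies, none is strictly dominated by another pure strategy of the same player, so the elimination stops.
Surviving strategies — Alice: {East}; Bob: {s1}.

s1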